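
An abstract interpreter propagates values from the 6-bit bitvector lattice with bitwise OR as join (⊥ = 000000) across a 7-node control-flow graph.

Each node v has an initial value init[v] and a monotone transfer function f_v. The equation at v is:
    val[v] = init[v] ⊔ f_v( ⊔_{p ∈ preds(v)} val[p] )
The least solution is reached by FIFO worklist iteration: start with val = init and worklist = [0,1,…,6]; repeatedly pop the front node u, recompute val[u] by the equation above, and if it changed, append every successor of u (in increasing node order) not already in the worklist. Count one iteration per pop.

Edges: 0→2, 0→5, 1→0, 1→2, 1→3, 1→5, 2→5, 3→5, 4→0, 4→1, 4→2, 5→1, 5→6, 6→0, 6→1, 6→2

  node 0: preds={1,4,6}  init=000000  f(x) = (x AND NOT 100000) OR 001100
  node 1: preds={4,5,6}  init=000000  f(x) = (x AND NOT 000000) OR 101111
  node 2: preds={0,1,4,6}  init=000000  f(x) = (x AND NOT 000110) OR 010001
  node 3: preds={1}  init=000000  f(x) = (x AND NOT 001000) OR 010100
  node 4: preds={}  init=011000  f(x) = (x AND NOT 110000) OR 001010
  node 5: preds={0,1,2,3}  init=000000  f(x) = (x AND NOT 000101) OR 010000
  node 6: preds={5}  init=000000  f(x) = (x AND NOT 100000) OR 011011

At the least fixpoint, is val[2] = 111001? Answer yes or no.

yes

Worklist (11 pops):
  #1 pop 0: in=011000 → 011100 (was 000000); enqueue []
  #2 pop 1: in=011000 → 111111 (was 000000); enqueue [0]
  #3 pop 2: in=111111 → 111001 (was 000000); enqueue []
  #4 pop 3: in=111111 → 110111 (was 000000); enqueue []
  #5 pop 4: in=000000 → 011010 (was 011000); enqueue [1,2]
  #6 pop 5: in=111111 → 111010 (was 000000); enqueue []
  #7 pop 6: in=111010 → 011011 (was 000000); enqueue []
  #8 pop 0: in=111111 → 011111 (was 011100); enqueue [5]
  #9 pop 1: in=111011 → 111111 (no change)
  #10 pop 2: in=111111 → 111001 (no change)
  #11 pop 5: in=111111 → 111010 (no change)

Fixpoint:
  val[0] = 011111
  val[1] = 111111
  val[2] = 111001
  val[3] = 110111
  val[4] = 011010
  val[5] = 111010
  val[6] = 011011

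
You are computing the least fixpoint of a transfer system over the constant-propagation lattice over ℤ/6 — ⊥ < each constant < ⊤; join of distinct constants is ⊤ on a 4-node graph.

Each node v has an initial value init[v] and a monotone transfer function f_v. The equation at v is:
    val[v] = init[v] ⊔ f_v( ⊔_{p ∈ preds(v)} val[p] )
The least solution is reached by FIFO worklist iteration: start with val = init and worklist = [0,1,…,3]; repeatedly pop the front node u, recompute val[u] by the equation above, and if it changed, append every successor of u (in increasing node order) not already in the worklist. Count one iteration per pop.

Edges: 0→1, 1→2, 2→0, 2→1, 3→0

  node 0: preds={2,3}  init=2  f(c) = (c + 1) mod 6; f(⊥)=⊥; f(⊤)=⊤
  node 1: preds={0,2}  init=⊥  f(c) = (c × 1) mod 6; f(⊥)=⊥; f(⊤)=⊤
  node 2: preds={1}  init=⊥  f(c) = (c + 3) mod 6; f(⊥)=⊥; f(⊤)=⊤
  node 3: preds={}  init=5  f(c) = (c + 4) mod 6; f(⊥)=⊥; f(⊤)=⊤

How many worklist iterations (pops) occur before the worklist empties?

6

Trace (6 dequeues):
  [1] u=0 | in 5 | out ⊤ | prev 2 | push {}
  [2] u=1 | in ⊤ | out ⊤ | prev ⊥ | push {}
  [3] u=2 | in ⊤ | out ⊤ | prev ⊥ | push {0,1}
  [4] u=3 | in ⊥ | out 5 | ==
  [5] u=0 | in ⊤ | out ⊤ | ==
  [6] u=1 | in ⊤ | out ⊤ | ==

Converged values:
  [0] ⊤
  [1] ⊤
  [2] ⊤
  [3] 5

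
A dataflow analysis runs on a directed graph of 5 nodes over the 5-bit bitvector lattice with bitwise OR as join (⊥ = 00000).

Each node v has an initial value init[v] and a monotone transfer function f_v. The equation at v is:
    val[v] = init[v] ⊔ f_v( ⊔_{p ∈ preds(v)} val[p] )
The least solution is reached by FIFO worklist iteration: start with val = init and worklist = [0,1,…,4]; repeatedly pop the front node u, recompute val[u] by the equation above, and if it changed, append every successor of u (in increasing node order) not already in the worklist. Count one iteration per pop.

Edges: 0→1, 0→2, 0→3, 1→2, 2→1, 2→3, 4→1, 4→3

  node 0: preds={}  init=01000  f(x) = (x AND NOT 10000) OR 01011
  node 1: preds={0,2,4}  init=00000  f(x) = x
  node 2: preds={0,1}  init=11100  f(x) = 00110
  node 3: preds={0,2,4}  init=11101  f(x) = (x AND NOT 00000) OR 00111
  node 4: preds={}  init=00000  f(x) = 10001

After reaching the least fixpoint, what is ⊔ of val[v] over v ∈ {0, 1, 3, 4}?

11111

Trace (7 dequeues):
  [1] u=0 | in 00000 | out 01011 | prev 01000 | push {}
  [2] u=1 | in 11111 | out 11111 | prev 00000 | push {}
  [3] u=2 | in 11111 | out 11110 | prev 11100 | push {1}
  [4] u=3 | in 11111 | out 11111 | prev 11101 | push {}
  [5] u=4 | in 00000 | out 10001 | prev 00000 | push {3}
  [6] u=1 | in 11111 | out 11111 | ==
  [7] u=3 | in 11111 | out 11111 | ==

Converged values:
  [0] 01011
  [1] 11111
  [2] 11110
  [3] 11111
  [4] 10001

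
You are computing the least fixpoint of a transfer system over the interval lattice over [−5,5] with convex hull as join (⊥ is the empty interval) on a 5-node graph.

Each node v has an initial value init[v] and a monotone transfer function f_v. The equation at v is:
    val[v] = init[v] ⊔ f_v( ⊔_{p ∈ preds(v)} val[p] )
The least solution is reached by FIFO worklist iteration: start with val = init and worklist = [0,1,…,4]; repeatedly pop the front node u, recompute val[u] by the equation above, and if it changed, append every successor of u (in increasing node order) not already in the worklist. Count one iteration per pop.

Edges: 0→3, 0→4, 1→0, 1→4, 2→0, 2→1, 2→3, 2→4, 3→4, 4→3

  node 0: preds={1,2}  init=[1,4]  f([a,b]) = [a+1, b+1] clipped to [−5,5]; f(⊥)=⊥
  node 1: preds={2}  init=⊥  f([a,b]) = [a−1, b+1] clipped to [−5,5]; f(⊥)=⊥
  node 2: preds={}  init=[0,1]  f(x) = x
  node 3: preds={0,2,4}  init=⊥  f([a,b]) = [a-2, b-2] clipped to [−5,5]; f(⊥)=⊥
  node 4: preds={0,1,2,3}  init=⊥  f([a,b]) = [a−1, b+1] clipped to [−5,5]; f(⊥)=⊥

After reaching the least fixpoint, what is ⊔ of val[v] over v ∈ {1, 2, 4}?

[-5,5]

Iteration log — 9 steps:
  step 1. node 0  ⊔preds=[0,1]  new=[1,4]  stable
  step 2. node 1  ⊔preds=[0,1]  new=[-1,2]  old=⊥  +wl: 0
  step 3. node 2  ⊔preds=⊥  new=[0,1]  stable
  step 4. node 3  ⊔preds=[0,4]  new=[-2,2]  old=⊥  +wl: 
  step 5. node 4  ⊔preds=[-2,4]  new=[-3,5]  old=⊥  +wl: 3
  step 6. node 0  ⊔preds=[-1,2]  new=[0,4]  old=[1,4]  +wl: 4
  step 7. node 3  ⊔preds=[-3,5]  new=[-5,3]  old=[-2,2]  +wl: 
  step 8. node 4  ⊔preds=[-5,4]  new=[-5,5]  old=[-3,5]  +wl: 3
  step 9. node 3  ⊔preds=[-5,5]  new=[-5,3]  stable

Least fixpoint reached:
  node 0: [0,4]
  node 1: [-1,2]
  node 2: [0,1]
  node 3: [-5,3]
  node 4: [-5,5]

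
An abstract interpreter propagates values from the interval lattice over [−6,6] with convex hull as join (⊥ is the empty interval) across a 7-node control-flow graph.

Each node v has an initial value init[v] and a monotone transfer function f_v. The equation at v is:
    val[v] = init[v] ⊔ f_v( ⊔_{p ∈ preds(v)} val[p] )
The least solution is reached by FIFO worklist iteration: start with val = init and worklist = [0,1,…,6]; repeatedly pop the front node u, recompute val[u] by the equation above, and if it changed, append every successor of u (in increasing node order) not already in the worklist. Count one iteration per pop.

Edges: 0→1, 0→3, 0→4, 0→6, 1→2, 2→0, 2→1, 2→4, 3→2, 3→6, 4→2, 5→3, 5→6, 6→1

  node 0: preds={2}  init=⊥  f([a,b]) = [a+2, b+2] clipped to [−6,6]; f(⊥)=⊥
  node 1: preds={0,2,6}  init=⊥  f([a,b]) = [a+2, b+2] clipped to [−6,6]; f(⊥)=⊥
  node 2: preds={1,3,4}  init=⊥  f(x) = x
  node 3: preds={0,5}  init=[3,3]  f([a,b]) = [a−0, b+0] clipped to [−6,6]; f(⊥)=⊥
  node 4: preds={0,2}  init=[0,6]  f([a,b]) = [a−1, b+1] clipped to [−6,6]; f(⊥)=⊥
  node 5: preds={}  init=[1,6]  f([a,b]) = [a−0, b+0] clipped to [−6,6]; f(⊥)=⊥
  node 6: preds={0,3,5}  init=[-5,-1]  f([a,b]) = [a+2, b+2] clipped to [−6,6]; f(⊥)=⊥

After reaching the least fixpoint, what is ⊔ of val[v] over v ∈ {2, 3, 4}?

Trace (32 dequeues):
  [1] u=0 | in ⊥ | out ⊥ | ==
  [2] u=1 | in [-5,-1] | out [-3,1] | prev ⊥ | push {}
  [3] u=2 | in [-3,6] | out [-3,6] | prev ⊥ | push {0,1}
  [4] u=3 | in [1,6] | out [1,6] | prev [3,3] | push {2}
  [5] u=4 | in [-3,6] | out [-4,6] | prev [0,6] | push {}
  [6] u=5 | in ⊥ | out [1,6] | ==
  [7] u=6 | in [1,6] | out [-5,6] | prev [-5,-1] | push {}
  [8] u=0 | in [-3,6] | out [-1,6] | prev ⊥ | push {3,4,6}
  [9] u=1 | in [-5,6] | out [-3,6] | prev [-3,1] | push {}
  [10] u=2 | in [-4,6] | out [-4,6] | prev [-3,6] | push {0,1}
  [11] u=3 | in [-1,6] | out [-1,6] | prev [1,6] | push {2}
  [12] u=4 | in [-4,6] | out [-5,6] | prev [-4,6] | push {}
  [13] u=6 | in [-1,6] | out [-5,6] | ==
  [14] u=0 | in [-4,6] | out [-2,6] | prev [-1,6] | push {3,4,6}
  [15] u=1 | in [-5,6] | out [-3,6] | ==
  [16] u=2 | in [-5,6] | out [-5,6] | prev [-4,6] | push {0,1}
  [17] u=3 | in [-2,6] | out [-2,6] | prev [-1,6] | push {2}
  [18] u=4 | in [-5,6] | out [-6,6] | prev [-5,6] | push {}
  [19] u=6 | in [-2,6] | out [-5,6] | ==
  [20] u=0 | in [-5,6] | out [-3,6] | prev [-2,6] | push {3,4,6}
  [21] u=1 | in [-5,6] | out [-3,6] | ==
  [22] u=2 | in [-6,6] | out [-6,6] | prev [-5,6] | push {0,1}
  [23] u=3 | in [-3,6] | out [-3,6] | prev [-2,6] | push {2}
  [24] u=4 | in [-6,6] | out [-6,6] | ==
  [25] u=6 | in [-3,6] | out [-5,6] | ==
  [26] u=0 | in [-6,6] | out [-4,6] | prev [-3,6] | push {3,4,6}
  [27] u=1 | in [-6,6] | out [-4,6] | prev [-3,6] | push {}
  [28] u=2 | in [-6,6] | out [-6,6] | ==
  [29] u=3 | in [-4,6] | out [-4,6] | prev [-3,6] | push {2}
  [30] u=4 | in [-6,6] | out [-6,6] | ==
  [31] u=6 | in [-4,6] | out [-5,6] | ==
  [32] u=2 | in [-6,6] | out [-6,6] | ==

Converged values:
  [0] [-4,6]
  [1] [-4,6]
  [2] [-6,6]
  [3] [-4,6]
  [4] [-6,6]
  [5] [1,6]
  [6] [-5,6]

[-6,6]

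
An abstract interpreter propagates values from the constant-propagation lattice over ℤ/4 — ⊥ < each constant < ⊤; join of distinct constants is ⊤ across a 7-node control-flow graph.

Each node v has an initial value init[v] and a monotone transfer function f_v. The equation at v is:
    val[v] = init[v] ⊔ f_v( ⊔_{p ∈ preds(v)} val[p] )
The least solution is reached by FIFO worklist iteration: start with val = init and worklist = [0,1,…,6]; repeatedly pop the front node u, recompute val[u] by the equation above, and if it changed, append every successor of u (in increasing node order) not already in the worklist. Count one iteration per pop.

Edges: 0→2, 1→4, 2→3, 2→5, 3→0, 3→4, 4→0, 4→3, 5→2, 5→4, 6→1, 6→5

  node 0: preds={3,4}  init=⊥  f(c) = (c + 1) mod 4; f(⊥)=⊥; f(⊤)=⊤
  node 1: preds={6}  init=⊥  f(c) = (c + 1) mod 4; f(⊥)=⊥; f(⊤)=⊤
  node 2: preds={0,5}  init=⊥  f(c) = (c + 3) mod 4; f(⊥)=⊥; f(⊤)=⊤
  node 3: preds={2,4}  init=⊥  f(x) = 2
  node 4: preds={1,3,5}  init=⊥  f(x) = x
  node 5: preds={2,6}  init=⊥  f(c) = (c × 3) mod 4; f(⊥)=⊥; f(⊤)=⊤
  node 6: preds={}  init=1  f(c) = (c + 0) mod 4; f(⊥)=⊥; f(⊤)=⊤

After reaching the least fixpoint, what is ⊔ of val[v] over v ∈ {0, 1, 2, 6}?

Worklist (18 pops):
  #1 pop 0: in=⊥ → ⊥ (no change)
  #2 pop 1: in=1 → 2 (was ⊥); enqueue []
  #3 pop 2: in=⊥ → ⊥ (no change)
  #4 pop 3: in=⊥ → 2 (was ⊥); enqueue [0]
  #5 pop 4: in=2 → 2 (was ⊥); enqueue [3]
  #6 pop 5: in=1 → 3 (was ⊥); enqueue [2,4]
  #7 pop 6: in=⊥ → 1 (no change)
  #8 pop 0: in=2 → 3 (was ⊥); enqueue []
  #9 pop 3: in=2 → 2 (no change)
  #10 pop 2: in=3 → 2 (was ⊥); enqueue [3,5]
  #11 pop 4: in=⊤ → ⊤ (was 2); enqueue [0]
  #12 pop 3: in=⊤ → 2 (no change)
  #13 pop 5: in=⊤ → ⊤ (was 3); enqueue [2,4]
  #14 pop 0: in=⊤ → ⊤ (was 3); enqueue []
  #15 pop 2: in=⊤ → ⊤ (was 2); enqueue [3,5]
  #16 pop 4: in=⊤ → ⊤ (no change)
  #17 pop 3: in=⊤ → 2 (no change)
  #18 pop 5: in=⊤ → ⊤ (no change)

Fixpoint:
  val[0] = ⊤
  val[1] = 2
  val[2] = ⊤
  val[3] = 2
  val[4] = ⊤
  val[5] = ⊤
  val[6] = 1

⊤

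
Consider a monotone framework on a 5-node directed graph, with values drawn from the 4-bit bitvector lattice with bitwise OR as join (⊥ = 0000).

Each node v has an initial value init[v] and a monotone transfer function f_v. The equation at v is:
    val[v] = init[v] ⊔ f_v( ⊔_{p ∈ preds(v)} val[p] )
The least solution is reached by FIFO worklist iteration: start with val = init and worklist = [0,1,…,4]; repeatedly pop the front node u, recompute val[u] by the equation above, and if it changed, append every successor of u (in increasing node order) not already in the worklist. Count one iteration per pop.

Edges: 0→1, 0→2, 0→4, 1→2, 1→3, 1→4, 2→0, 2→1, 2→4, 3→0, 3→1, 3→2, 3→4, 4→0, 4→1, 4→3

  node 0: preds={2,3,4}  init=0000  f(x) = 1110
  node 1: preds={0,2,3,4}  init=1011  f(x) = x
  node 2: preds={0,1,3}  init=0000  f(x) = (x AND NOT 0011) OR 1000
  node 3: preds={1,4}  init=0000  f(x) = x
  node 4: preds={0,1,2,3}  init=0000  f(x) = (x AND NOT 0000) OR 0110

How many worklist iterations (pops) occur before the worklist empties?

9

Worklist (9 pops):
  #1 pop 0: in=0000 → 1110 (was 0000); enqueue []
  #2 pop 1: in=1110 → 1111 (was 1011); enqueue []
  #3 pop 2: in=1111 → 1100 (was 0000); enqueue [0,1]
  #4 pop 3: in=1111 → 1111 (was 0000); enqueue [2]
  #5 pop 4: in=1111 → 1111 (was 0000); enqueue [3]
  #6 pop 0: in=1111 → 1110 (no change)
  #7 pop 1: in=1111 → 1111 (no change)
  #8 pop 2: in=1111 → 1100 (no change)
  #9 pop 3: in=1111 → 1111 (no change)

Fixpoint:
  val[0] = 1110
  val[1] = 1111
  val[2] = 1100
  val[3] = 1111
  val[4] = 1111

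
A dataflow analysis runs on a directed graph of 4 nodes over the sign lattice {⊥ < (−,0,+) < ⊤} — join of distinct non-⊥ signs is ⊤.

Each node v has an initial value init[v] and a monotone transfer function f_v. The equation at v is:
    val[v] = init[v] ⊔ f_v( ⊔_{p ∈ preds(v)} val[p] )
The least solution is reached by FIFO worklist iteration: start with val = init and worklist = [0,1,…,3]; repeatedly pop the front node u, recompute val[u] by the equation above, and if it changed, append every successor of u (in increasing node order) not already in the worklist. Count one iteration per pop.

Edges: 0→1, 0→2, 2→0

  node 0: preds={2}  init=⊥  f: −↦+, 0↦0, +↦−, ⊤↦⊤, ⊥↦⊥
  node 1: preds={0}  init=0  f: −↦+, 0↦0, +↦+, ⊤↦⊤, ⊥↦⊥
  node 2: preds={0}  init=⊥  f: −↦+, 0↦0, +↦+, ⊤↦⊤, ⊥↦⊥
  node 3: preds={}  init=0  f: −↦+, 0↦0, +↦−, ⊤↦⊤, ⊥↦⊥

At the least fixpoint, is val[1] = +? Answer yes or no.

no

Trace (4 dequeues):
  [1] u=0 | in ⊥ | out ⊥ | ==
  [2] u=1 | in ⊥ | out 0 | ==
  [3] u=2 | in ⊥ | out ⊥ | ==
  [4] u=3 | in ⊥ | out 0 | ==

Converged values:
  [0] ⊥
  [1] 0
  [2] ⊥
  [3] 0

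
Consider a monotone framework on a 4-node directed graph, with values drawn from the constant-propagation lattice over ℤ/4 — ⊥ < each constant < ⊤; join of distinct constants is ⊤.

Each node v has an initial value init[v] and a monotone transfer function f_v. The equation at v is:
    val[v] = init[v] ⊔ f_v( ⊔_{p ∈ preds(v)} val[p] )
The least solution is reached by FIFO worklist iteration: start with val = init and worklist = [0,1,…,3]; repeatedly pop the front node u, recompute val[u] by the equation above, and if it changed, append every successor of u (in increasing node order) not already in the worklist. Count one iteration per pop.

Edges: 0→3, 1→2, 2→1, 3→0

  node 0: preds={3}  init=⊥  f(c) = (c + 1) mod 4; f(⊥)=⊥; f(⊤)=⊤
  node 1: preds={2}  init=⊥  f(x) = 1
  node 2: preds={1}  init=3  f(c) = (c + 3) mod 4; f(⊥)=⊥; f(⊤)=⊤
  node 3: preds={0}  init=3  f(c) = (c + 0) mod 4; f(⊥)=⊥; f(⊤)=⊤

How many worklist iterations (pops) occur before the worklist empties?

7

Iteration log — 7 steps:
  step 1. node 0  ⊔preds=3  new=0  old=⊥  +wl: 
  step 2. node 1  ⊔preds=3  new=1  old=⊥  +wl: 
  step 3. node 2  ⊔preds=1  new=⊤  old=3  +wl: 1
  step 4. node 3  ⊔preds=0  new=⊤  old=3  +wl: 0
  step 5. node 1  ⊔preds=⊤  new=1  stable
  step 6. node 0  ⊔preds=⊤  new=⊤  old=0  +wl: 3
  step 7. node 3  ⊔preds=⊤  new=⊤  stable

Least fixpoint reached:
  node 0: ⊤
  node 1: 1
  node 2: ⊤
  node 3: ⊤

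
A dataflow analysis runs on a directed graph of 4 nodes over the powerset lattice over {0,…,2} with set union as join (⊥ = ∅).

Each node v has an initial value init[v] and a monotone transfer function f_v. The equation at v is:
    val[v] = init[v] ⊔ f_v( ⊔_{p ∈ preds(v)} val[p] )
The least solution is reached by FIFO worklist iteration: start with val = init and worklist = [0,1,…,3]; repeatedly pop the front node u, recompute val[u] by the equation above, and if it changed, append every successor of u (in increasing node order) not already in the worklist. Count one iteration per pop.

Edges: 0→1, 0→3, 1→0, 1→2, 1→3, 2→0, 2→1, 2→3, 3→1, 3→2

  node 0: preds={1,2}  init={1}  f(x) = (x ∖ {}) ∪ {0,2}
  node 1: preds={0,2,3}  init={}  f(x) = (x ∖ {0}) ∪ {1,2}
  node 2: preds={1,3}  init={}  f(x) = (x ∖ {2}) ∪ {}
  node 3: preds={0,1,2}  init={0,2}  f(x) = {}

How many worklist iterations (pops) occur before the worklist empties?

6

Worklist (6 pops):
  #1 pop 0: in={} → {0,1,2} (was {1}); enqueue []
  #2 pop 1: in={0,1,2} → {1,2} (was {}); enqueue [0]
  #3 pop 2: in={0,1,2} → {0,1} (was {}); enqueue [1]
  #4 pop 3: in={0,1,2} → {0,2} (no change)
  #5 pop 0: in={0,1,2} → {0,1,2} (no change)
  #6 pop 1: in={0,1,2} → {1,2} (no change)

Fixpoint:
  val[0] = {0,1,2}
  val[1] = {1,2}
  val[2] = {0,1}
  val[3] = {0,2}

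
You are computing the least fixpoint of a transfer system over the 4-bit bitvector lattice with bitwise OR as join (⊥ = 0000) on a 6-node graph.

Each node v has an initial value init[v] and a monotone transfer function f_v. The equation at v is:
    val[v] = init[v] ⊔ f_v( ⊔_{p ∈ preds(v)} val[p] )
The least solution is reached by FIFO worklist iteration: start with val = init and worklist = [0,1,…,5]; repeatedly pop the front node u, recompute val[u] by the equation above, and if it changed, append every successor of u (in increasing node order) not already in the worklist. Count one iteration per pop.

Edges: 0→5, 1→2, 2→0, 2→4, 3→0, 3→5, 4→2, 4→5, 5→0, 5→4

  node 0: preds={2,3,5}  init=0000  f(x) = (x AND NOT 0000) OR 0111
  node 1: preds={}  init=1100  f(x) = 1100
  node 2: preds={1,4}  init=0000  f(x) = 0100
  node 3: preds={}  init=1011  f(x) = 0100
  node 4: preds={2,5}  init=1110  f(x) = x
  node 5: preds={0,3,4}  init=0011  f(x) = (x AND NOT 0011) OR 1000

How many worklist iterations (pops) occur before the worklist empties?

Iteration log — 9 steps:
  step 1. node 0  ⊔preds=1011  new=1111  old=0000  +wl: 
  step 2. node 1  ⊔preds=0000  new=1100  stable
  step 3. node 2  ⊔preds=1110  new=0100  old=0000  +wl: 0
  step 4. node 3  ⊔preds=0000  new=1111  old=1011  +wl: 
  step 5. node 4  ⊔preds=0111  new=1111  old=1110  +wl: 2
  step 6. node 5  ⊔preds=1111  new=1111  old=0011  +wl: 4
  step 7. node 0  ⊔preds=1111  new=1111  stable
  step 8. node 2  ⊔preds=1111  new=0100  stable
  step 9. node 4  ⊔preds=1111  new=1111  stable

Least fixpoint reached:
  node 0: 1111
  node 1: 1100
  node 2: 0100
  node 3: 1111
  node 4: 1111
  node 5: 1111

9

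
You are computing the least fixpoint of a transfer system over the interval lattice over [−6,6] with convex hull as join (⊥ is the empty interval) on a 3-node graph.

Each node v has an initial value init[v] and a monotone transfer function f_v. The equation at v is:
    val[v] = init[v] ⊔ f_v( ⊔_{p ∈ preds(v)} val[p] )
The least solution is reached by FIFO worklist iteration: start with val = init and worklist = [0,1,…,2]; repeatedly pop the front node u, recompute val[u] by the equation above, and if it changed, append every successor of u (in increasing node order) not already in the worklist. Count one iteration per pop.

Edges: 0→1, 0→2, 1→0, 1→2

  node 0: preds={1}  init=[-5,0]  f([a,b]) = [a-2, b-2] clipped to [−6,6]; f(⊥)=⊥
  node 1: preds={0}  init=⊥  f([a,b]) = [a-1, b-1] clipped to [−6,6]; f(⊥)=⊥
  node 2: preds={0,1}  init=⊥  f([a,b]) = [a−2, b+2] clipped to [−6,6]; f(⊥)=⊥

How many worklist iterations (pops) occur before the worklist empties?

Trace (6 dequeues):
  [1] u=0 | in ⊥ | out [-5,0] | ==
  [2] u=1 | in [-5,0] | out [-6,-1] | prev ⊥ | push {0}
  [3] u=2 | in [-6,0] | out [-6,2] | prev ⊥ | push {}
  [4] u=0 | in [-6,-1] | out [-6,0] | prev [-5,0] | push {1,2}
  [5] u=1 | in [-6,0] | out [-6,-1] | ==
  [6] u=2 | in [-6,0] | out [-6,2] | ==

Converged values:
  [0] [-6,0]
  [1] [-6,-1]
  [2] [-6,2]

6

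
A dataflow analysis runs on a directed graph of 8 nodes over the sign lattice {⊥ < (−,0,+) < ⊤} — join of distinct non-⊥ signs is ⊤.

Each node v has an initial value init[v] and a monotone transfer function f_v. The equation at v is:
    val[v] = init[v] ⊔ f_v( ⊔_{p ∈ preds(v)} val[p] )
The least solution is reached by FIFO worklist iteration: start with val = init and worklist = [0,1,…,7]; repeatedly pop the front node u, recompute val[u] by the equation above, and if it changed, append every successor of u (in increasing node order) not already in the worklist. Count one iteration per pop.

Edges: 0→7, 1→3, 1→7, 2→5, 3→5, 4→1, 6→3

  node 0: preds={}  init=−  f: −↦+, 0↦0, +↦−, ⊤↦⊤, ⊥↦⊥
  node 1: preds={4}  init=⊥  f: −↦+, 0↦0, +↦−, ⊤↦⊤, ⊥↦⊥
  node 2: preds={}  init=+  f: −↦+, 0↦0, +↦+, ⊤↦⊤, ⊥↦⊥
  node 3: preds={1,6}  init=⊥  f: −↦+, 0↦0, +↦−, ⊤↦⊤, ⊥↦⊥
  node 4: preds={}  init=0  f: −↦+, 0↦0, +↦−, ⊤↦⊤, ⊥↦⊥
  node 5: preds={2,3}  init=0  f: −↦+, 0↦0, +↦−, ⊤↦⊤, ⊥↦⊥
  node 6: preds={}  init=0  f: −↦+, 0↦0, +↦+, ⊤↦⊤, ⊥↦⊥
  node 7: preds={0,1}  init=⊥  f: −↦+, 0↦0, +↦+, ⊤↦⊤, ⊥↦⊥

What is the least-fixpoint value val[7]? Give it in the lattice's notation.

⊤

Trace (8 dequeues):
  [1] u=0 | in ⊥ | out − | ==
  [2] u=1 | in 0 | out 0 | prev ⊥ | push {}
  [3] u=2 | in ⊥ | out + | ==
  [4] u=3 | in 0 | out 0 | prev ⊥ | push {}
  [5] u=4 | in ⊥ | out 0 | ==
  [6] u=5 | in ⊤ | out ⊤ | prev 0 | push {}
  [7] u=6 | in ⊥ | out 0 | ==
  [8] u=7 | in ⊤ | out ⊤ | prev ⊥ | push {}

Converged values:
  [0] −
  [1] 0
  [2] +
  [3] 0
  [4] 0
  [5] ⊤
  [6] 0
  [7] ⊤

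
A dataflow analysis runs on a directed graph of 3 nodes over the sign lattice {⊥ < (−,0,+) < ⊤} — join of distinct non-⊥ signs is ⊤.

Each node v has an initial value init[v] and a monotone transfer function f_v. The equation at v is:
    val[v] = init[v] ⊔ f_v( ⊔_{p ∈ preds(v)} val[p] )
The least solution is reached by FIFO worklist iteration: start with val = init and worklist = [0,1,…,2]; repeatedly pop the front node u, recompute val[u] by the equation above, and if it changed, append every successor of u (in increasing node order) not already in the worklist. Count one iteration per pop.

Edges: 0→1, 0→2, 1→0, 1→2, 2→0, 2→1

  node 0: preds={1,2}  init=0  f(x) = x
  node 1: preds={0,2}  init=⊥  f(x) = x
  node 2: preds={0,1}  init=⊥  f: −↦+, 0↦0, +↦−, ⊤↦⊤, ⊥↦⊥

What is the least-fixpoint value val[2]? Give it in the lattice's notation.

Trace (5 dequeues):
  [1] u=0 | in ⊥ | out 0 | ==
  [2] u=1 | in 0 | out 0 | prev ⊥ | push {0}
  [3] u=2 | in 0 | out 0 | prev ⊥ | push {1}
  [4] u=0 | in 0 | out 0 | ==
  [5] u=1 | in 0 | out 0 | ==

Converged values:
  [0] 0
  [1] 0
  [2] 0

0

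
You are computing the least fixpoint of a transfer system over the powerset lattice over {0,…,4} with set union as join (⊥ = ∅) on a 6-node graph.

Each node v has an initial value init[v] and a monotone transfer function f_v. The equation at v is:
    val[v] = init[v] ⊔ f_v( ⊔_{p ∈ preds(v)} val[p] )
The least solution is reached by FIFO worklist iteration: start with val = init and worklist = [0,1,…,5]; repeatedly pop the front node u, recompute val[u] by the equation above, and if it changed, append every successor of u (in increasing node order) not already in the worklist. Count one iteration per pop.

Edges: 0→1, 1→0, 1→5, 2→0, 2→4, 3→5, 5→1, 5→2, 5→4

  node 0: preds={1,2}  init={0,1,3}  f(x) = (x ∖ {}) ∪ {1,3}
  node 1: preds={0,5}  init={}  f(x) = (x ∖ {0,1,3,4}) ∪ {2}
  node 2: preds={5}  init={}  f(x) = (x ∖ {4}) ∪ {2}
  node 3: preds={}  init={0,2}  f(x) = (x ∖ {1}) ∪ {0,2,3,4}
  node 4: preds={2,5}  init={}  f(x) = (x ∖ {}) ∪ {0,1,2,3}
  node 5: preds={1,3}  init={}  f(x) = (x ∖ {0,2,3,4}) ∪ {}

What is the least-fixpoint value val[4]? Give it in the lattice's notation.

Trace (8 dequeues):
  [1] u=0 | in {} | out {0,1,3} | ==
  [2] u=1 | in {0,1,3} | out {2} | prev {} | push {0}
  [3] u=2 | in {} | out {2} | prev {} | push {}
  [4] u=3 | in {} | out {0,2,3,4} | prev {0,2} | push {}
  [5] u=4 | in {2} | out {0,1,2,3} | prev {} | push {}
  [6] u=5 | in {0,2,3,4} | out {} | ==
  [7] u=0 | in {2} | out {0,1,2,3} | prev {0,1,3} | push {1}
  [8] u=1 | in {0,1,2,3} | out {2} | ==

Converged values:
  [0] {0,1,2,3}
  [1] {2}
  [2] {2}
  [3] {0,2,3,4}
  [4] {0,1,2,3}
  [5] {}

{0,1,2,3}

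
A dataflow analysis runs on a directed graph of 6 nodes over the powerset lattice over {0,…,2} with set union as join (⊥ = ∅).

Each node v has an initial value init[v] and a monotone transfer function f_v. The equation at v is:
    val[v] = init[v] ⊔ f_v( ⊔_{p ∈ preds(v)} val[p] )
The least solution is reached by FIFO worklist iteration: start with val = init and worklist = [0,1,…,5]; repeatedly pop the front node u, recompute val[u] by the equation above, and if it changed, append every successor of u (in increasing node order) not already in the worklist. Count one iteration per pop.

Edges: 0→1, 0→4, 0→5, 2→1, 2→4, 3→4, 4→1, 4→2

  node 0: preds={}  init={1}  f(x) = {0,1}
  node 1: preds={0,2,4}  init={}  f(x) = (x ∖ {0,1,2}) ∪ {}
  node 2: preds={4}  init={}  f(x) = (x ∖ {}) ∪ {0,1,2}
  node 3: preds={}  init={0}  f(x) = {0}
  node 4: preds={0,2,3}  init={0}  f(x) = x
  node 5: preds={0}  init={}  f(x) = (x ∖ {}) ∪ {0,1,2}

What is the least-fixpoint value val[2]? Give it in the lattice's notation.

{0,1,2}

Worklist (8 pops):
  #1 pop 0: in={} → {0,1} (was {1}); enqueue []
  #2 pop 1: in={0,1} → {} (no change)
  #3 pop 2: in={0} → {0,1,2} (was {}); enqueue [1]
  #4 pop 3: in={} → {0} (no change)
  #5 pop 4: in={0,1,2} → {0,1,2} (was {0}); enqueue [2]
  #6 pop 5: in={0,1} → {0,1,2} (was {}); enqueue []
  #7 pop 1: in={0,1,2} → {} (no change)
  #8 pop 2: in={0,1,2} → {0,1,2} (no change)

Fixpoint:
  val[0] = {0,1}
  val[1] = {}
  val[2] = {0,1,2}
  val[3] = {0}
  val[4] = {0,1,2}
  val[5] = {0,1,2}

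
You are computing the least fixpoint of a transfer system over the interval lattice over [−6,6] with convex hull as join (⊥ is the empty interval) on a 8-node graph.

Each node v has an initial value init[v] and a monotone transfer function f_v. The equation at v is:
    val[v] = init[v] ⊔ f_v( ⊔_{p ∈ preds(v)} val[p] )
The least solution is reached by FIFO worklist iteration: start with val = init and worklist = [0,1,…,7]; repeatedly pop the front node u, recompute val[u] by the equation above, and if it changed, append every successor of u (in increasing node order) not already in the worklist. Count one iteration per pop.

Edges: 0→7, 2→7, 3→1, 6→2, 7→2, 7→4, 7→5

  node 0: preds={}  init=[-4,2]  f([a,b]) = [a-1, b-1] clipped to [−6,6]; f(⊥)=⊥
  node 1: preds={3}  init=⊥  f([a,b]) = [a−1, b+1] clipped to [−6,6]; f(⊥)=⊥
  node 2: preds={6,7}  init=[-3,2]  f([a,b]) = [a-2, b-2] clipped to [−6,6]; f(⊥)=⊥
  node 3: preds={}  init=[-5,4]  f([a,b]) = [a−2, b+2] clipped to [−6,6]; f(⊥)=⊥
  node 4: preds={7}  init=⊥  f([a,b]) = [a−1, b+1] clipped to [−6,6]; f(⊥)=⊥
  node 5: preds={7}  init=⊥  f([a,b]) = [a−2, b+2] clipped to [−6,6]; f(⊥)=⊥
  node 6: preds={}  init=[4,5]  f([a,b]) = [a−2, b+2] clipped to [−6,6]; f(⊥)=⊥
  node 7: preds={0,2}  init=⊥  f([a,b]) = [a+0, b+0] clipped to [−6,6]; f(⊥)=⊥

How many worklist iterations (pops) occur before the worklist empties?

15

Worklist (15 pops):
  #1 pop 0: in=⊥ → [-4,2] (no change)
  #2 pop 1: in=[-5,4] → [-6,5] (was ⊥); enqueue []
  #3 pop 2: in=[4,5] → [-3,3] (was [-3,2]); enqueue []
  #4 pop 3: in=⊥ → [-5,4] (no change)
  #5 pop 4: in=⊥ → ⊥ (no change)
  #6 pop 5: in=⊥ → ⊥ (no change)
  #7 pop 6: in=⊥ → [4,5] (no change)
  #8 pop 7: in=[-4,3] → [-4,3] (was ⊥); enqueue [2,4,5]
  #9 pop 2: in=[-4,5] → [-6,3] (was [-3,3]); enqueue [7]
  #10 pop 4: in=[-4,3] → [-5,4] (was ⊥); enqueue []
  #11 pop 5: in=[-4,3] → [-6,5] (was ⊥); enqueue []
  #12 pop 7: in=[-6,3] → [-6,3] (was [-4,3]); enqueue [2,4,5]
  #13 pop 2: in=[-6,5] → [-6,3] (no change)
  #14 pop 4: in=[-6,3] → [-6,4] (was [-5,4]); enqueue []
  #15 pop 5: in=[-6,3] → [-6,5] (no change)

Fixpoint:
  val[0] = [-4,2]
  val[1] = [-6,5]
  val[2] = [-6,3]
  val[3] = [-5,4]
  val[4] = [-6,4]
  val[5] = [-6,5]
  val[6] = [4,5]
  val[7] = [-6,3]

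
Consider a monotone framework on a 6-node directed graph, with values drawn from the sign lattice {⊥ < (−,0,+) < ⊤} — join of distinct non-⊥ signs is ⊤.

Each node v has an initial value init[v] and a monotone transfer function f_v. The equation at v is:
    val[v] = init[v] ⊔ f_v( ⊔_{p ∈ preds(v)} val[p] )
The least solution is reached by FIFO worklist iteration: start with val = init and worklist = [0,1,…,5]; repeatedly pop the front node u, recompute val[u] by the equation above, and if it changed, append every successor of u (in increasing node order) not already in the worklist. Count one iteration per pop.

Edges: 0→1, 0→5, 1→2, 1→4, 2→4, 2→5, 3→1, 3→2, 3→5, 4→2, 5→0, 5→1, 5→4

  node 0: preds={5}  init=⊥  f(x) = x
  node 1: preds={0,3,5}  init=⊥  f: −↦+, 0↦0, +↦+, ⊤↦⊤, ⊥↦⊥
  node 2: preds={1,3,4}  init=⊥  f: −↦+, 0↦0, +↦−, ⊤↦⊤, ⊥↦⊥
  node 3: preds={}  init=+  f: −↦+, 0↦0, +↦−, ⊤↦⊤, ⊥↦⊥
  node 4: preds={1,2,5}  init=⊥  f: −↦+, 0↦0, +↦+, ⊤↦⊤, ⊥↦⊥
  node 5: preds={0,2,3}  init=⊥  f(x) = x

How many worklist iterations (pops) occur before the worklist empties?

Worklist (12 pops):
  #1 pop 0: in=⊥ → ⊥ (no change)
  #2 pop 1: in=+ → + (was ⊥); enqueue []
  #3 pop 2: in=+ → − (was ⊥); enqueue []
  #4 pop 3: in=⊥ → + (no change)
  #5 pop 4: in=⊤ → ⊤ (was ⊥); enqueue [2]
  #6 pop 5: in=⊤ → ⊤ (was ⊥); enqueue [0,1,4]
  #7 pop 2: in=⊤ → ⊤ (was −); enqueue [5]
  #8 pop 0: in=⊤ → ⊤ (was ⊥); enqueue []
  #9 pop 1: in=⊤ → ⊤ (was +); enqueue [2]
  #10 pop 4: in=⊤ → ⊤ (no change)
  #11 pop 5: in=⊤ → ⊤ (no change)
  #12 pop 2: in=⊤ → ⊤ (no change)

Fixpoint:
  val[0] = ⊤
  val[1] = ⊤
  val[2] = ⊤
  val[3] = +
  val[4] = ⊤
  val[5] = ⊤

12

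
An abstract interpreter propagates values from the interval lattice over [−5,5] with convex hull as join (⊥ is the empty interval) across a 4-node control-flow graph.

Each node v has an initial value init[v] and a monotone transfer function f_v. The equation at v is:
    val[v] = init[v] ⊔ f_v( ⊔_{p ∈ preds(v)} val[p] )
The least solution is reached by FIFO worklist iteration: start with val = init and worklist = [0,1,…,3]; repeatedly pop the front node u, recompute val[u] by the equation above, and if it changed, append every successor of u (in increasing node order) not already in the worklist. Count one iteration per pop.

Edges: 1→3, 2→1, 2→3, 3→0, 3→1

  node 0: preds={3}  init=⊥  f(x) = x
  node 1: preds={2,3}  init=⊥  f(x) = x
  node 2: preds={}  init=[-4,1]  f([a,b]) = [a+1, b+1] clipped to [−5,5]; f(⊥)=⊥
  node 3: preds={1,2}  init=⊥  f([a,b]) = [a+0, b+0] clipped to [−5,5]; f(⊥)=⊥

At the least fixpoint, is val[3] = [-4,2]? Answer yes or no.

Iteration log — 6 steps:
  step 1. node 0  ⊔preds=⊥  new=⊥  stable
  step 2. node 1  ⊔preds=[-4,1]  new=[-4,1]  old=⊥  +wl: 
  step 3. node 2  ⊔preds=⊥  new=[-4,1]  stable
  step 4. node 3  ⊔preds=[-4,1]  new=[-4,1]  old=⊥  +wl: 0,1
  step 5. node 0  ⊔preds=[-4,1]  new=[-4,1]  old=⊥  +wl: 
  step 6. node 1  ⊔preds=[-4,1]  new=[-4,1]  stable

Least fixpoint reached:
  node 0: [-4,1]
  node 1: [-4,1]
  node 2: [-4,1]
  node 3: [-4,1]

no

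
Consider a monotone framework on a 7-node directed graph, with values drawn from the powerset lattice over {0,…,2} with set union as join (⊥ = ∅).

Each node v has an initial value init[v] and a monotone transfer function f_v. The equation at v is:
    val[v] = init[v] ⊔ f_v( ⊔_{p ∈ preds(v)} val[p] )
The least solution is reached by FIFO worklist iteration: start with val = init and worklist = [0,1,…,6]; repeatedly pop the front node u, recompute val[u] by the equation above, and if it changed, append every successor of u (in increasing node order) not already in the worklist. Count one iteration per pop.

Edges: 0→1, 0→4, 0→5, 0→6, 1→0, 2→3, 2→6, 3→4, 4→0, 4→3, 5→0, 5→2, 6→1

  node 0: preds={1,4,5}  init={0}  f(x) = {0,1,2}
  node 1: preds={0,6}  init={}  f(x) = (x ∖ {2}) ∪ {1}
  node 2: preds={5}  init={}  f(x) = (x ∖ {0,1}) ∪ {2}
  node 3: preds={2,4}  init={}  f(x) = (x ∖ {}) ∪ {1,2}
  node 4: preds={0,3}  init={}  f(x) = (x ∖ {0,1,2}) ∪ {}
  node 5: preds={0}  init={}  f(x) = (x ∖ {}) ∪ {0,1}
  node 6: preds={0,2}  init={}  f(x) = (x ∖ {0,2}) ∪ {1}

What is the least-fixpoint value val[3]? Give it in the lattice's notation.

{1,2}

Worklist (10 pops):
  #1 pop 0: in={} → {0,1,2} (was {0}); enqueue []
  #2 pop 1: in={0,1,2} → {0,1} (was {}); enqueue [0]
  #3 pop 2: in={} → {2} (was {}); enqueue []
  #4 pop 3: in={2} → {1,2} (was {}); enqueue []
  #5 pop 4: in={0,1,2} → {} (no change)
  #6 pop 5: in={0,1,2} → {0,1,2} (was {}); enqueue [2]
  #7 pop 6: in={0,1,2} → {1} (was {}); enqueue [1]
  #8 pop 0: in={0,1,2} → {0,1,2} (no change)
  #9 pop 2: in={0,1,2} → {2} (no change)
  #10 pop 1: in={0,1,2} → {0,1} (no change)

Fixpoint:
  val[0] = {0,1,2}
  val[1] = {0,1}
  val[2] = {2}
  val[3] = {1,2}
  val[4] = {}
  val[5] = {0,1,2}
  val[6] = {1}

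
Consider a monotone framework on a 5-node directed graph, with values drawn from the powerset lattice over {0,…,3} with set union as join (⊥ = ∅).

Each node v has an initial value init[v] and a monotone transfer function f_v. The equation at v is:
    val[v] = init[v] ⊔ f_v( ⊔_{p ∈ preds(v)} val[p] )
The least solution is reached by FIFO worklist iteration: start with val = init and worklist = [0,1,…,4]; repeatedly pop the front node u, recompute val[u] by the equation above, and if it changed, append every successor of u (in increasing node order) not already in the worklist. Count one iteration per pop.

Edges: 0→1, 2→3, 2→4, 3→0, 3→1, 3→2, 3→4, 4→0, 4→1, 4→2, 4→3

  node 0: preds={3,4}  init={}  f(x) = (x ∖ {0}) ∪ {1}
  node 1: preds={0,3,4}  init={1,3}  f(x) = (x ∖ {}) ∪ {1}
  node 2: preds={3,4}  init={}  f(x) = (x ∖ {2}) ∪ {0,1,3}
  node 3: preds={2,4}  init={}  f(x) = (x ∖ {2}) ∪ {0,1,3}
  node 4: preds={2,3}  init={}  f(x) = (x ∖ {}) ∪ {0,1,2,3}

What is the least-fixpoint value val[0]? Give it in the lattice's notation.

{1,2,3}

Trace (9 dequeues):
  [1] u=0 | in {} | out {1} | prev {} | push {}
  [2] u=1 | in {1} | out {1,3} | ==
  [3] u=2 | in {} | out {0,1,3} | prev {} | push {}
  [4] u=3 | in {0,1,3} | out {0,1,3} | prev {} | push {0,1,2}
  [5] u=4 | in {0,1,3} | out {0,1,2,3} | prev {} | push {3}
  [6] u=0 | in {0,1,2,3} | out {1,2,3} | prev {1} | push {}
  [7] u=1 | in {0,1,2,3} | out {0,1,2,3} | prev {1,3} | push {}
  [8] u=2 | in {0,1,2,3} | out {0,1,3} | ==
  [9] u=3 | in {0,1,2,3} | out {0,1,3} | ==

Converged values:
  [0] {1,2,3}
  [1] {0,1,2,3}
  [2] {0,1,3}
  [3] {0,1,3}
  [4] {0,1,2,3}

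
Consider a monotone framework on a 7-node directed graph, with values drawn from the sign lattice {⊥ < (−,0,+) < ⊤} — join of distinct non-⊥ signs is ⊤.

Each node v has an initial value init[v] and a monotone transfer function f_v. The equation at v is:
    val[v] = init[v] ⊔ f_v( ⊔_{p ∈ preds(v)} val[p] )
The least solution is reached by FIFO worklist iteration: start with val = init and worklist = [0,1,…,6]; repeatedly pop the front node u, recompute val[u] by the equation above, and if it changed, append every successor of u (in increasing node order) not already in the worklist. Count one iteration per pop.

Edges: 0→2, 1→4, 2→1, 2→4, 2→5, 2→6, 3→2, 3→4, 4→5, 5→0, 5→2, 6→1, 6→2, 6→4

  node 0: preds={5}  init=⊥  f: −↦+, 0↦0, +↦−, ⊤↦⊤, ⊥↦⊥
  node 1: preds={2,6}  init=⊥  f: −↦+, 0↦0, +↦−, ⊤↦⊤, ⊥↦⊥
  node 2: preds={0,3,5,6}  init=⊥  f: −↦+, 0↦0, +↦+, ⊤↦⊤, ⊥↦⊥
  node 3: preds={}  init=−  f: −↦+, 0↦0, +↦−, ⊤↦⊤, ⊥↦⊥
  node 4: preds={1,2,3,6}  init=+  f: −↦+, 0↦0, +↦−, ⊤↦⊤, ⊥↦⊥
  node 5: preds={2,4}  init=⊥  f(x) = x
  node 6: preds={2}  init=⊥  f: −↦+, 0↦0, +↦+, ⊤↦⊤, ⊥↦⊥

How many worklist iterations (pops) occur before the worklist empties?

17

Worklist (17 pops):
  #1 pop 0: in=⊥ → ⊥ (no change)
  #2 pop 1: in=⊥ → ⊥ (no change)
  #3 pop 2: in=− → + (was ⊥); enqueue [1]
  #4 pop 3: in=⊥ → − (no change)
  #5 pop 4: in=⊤ → ⊤ (was +); enqueue []
  #6 pop 5: in=⊤ → ⊤ (was ⊥); enqueue [0,2]
  #7 pop 6: in=+ → + (was ⊥); enqueue [4]
  #8 pop 1: in=+ → − (was ⊥); enqueue []
  #9 pop 0: in=⊤ → ⊤ (was ⊥); enqueue []
  #10 pop 2: in=⊤ → ⊤ (was +); enqueue [1,5,6]
  #11 pop 4: in=⊤ → ⊤ (no change)
  #12 pop 1: in=⊤ → ⊤ (was −); enqueue [4]
  #13 pop 5: in=⊤ → ⊤ (no change)
  #14 pop 6: in=⊤ → ⊤ (was +); enqueue [1,2]
  #15 pop 4: in=⊤ → ⊤ (no change)
  #16 pop 1: in=⊤ → ⊤ (no change)
  #17 pop 2: in=⊤ → ⊤ (no change)

Fixpoint:
  val[0] = ⊤
  val[1] = ⊤
  val[2] = ⊤
  val[3] = −
  val[4] = ⊤
  val[5] = ⊤
  val[6] = ⊤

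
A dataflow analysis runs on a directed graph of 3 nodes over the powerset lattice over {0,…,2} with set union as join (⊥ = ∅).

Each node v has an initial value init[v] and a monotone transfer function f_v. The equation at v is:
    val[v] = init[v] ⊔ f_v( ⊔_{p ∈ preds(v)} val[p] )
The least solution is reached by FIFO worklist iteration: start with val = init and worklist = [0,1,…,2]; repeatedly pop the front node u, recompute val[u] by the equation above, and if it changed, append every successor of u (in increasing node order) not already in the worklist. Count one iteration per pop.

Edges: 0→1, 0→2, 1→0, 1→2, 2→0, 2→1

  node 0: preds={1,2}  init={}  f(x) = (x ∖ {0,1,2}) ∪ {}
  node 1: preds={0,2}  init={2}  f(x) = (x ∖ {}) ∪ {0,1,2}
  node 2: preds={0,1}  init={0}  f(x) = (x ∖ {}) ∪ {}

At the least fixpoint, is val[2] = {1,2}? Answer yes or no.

Worklist (5 pops):
  #1 pop 0: in={0,2} → {} (no change)
  #2 pop 1: in={0} → {0,1,2} (was {2}); enqueue [0]
  #3 pop 2: in={0,1,2} → {0,1,2} (was {0}); enqueue [1]
  #4 pop 0: in={0,1,2} → {} (no change)
  #5 pop 1: in={0,1,2} → {0,1,2} (no change)

Fixpoint:
  val[0] = {}
  val[1] = {0,1,2}
  val[2] = {0,1,2}

no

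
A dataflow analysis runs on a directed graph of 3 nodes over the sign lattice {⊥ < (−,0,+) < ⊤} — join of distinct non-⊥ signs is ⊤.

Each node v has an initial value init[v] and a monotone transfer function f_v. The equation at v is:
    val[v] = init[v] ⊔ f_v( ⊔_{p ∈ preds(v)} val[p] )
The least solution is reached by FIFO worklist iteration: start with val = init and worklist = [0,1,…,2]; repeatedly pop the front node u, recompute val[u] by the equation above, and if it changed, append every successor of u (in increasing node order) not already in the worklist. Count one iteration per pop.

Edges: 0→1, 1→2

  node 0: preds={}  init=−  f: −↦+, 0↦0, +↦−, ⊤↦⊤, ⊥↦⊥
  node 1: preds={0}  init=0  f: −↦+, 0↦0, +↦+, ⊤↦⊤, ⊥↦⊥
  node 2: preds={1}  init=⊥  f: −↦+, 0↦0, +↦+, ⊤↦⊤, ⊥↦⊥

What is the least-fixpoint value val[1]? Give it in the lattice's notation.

Trace (3 dequeues):
  [1] u=0 | in ⊥ | out − | ==
  [2] u=1 | in − | out ⊤ | prev 0 | push {}
  [3] u=2 | in ⊤ | out ⊤ | prev ⊥ | push {}

Converged values:
  [0] −
  [1] ⊤
  [2] ⊤

⊤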